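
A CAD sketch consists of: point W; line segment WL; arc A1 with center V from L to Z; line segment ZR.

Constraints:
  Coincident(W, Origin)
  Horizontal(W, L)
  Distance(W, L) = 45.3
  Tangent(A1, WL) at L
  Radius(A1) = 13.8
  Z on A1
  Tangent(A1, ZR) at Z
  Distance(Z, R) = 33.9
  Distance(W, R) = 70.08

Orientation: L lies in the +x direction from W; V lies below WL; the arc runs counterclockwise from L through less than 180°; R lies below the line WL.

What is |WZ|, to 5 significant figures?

38.780

Checks: |VL| = 13.80 ✓; |VZ| = 13.80 ✓; ∠(VZ, ZR) = 90.00° ✓; |ZR| = 33.90 ✓; |WR| = 70.08 ✓.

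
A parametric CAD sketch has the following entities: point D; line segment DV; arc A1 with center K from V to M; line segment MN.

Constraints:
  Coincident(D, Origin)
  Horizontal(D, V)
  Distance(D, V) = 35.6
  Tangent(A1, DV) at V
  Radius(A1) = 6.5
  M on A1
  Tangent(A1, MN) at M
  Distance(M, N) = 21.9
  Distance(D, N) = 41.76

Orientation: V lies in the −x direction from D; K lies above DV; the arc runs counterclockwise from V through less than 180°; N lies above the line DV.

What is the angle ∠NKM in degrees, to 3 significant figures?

73.5°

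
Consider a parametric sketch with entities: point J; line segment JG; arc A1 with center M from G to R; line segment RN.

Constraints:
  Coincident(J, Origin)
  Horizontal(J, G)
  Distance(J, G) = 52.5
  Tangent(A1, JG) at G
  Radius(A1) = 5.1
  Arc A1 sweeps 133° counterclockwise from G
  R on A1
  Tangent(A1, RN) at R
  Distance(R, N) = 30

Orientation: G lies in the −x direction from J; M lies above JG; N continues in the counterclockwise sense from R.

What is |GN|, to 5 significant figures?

34.804

J is at the origin; JG is horizontal with |JG| = 52.5 and G on the −x side, so G = (-52.500, 0.0000). A1 meets JG tangentially, so MG is at right angles to JG, so M = G + (0, 5.1) = (-52.500, 5.1000). On A1, G sits at bearing -90° from M; a 133° counterclockwise sweep puts R at bearing 43°, so R = M + 5.1·(cos 43°, sin 43°) = (-48.770, 8.5782). A1 meets RN tangentially, so MR is at right angles to RN, so RN runs along (−sin 43°, cos 43°); with |RN| = 30.0, N = (-69.230, 30.519). Then |GN| = |N − G| = 34.804.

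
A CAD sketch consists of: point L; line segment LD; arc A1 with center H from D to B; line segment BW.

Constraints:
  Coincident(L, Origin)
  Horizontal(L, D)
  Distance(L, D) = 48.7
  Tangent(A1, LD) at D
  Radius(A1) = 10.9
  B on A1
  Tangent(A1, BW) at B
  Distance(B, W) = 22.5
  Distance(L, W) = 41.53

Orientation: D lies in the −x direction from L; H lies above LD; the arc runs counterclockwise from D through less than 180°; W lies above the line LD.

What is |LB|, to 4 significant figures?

39.14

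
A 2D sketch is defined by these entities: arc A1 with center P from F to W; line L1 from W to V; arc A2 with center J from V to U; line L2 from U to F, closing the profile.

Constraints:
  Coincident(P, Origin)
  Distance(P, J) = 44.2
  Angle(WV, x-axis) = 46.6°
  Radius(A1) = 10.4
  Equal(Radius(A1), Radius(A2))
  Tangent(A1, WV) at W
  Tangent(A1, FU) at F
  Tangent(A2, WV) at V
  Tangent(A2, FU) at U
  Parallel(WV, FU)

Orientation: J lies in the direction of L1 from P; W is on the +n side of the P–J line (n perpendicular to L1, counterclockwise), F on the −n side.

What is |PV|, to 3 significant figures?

45.4

Tangency of A1 to both parallel lines with radius 10.4 puts W and F at P ± 10.4·n: W = (-7.56, 7.15), F = (7.56, -7.15). Equal radii place V and U the same way about J: V = J + 10.4·n = (22.8, 39.3), U = J − 10.4·n = (37.9, 25.0). Then |PV| = |V − P| = 45.4.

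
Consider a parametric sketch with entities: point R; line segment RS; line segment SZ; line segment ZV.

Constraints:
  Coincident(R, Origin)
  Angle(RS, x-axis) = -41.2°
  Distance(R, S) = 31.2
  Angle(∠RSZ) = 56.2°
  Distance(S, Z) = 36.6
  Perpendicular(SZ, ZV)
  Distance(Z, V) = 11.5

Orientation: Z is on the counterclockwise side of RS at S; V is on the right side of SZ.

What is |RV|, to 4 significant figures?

42.08

R is at the origin; RS runs at -41.2° with length 31.2, so S = 31.2·(cos -41.2°, sin -41.2°) = (23.48, -20.55). ∠RSZ = 56.2°, so SZ runs at -41.2° + (180° − 56.2°) = 82.60° from the x-axis; with |SZ| = 36.6, Z = S + 36.6·(cos 82.60°, sin 82.60°) = (28.19, 15.74). The perpendicularity gives ZV at right angles to SZ; with |ZV| = 11.5 on the right of SZ, V = Z + 11.5·(0.9917, -0.1288) = (39.59, 14.26). Then |RV| = |V − R| = 42.08.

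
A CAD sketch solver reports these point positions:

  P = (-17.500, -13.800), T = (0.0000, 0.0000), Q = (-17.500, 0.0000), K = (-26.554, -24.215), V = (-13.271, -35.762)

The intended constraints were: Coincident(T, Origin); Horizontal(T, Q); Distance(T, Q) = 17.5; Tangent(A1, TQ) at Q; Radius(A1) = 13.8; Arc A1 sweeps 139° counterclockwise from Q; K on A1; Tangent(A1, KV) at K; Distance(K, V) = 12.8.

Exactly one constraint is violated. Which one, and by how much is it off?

Distance(K, V) = 12.8 — off by 4.80.

T = (0.00, 0.00) ✓; T.y = 0.00, Q.y = 0.00 ✓; |TQ| = 17.50 ✓; ∠(PQ, QT) = 90.00° ✓; |PQ| = 13.80 ✓; bearing(P→K) − bearing(P→Q) = 139.0° ✓; |PK| = 13.80 ✓; ∠(PK, KV) = 90.00° ✓; |KV| = 17.60 ✗.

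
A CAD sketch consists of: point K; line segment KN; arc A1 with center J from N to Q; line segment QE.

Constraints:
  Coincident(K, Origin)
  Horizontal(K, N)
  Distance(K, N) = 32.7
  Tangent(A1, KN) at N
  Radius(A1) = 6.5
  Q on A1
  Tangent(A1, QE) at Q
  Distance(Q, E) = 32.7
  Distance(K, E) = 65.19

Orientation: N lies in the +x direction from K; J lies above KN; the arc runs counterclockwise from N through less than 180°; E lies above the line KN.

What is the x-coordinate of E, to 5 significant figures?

59.839

K is at the origin; KN is horizontal with |KN| = 32.7 and N on the +x side, so N = (32.700, 0.0000). A1 meets KN tangentially, so JN is at right angles to KN, so J = N + (0, 6.5) = (32.700, 6.5000). Since JQ ⟂ QE (tangency), |JE| = √(6.5² + 32.7²) = 33.340 regardless of where Q sits on A1. So E lies on both circle(K, 65.19) and circle(J, 33.340); the above-KN intersection is E = (59.839, 25.865). Q is the foot of the tangent from E: Q = (37.435, 2.0464).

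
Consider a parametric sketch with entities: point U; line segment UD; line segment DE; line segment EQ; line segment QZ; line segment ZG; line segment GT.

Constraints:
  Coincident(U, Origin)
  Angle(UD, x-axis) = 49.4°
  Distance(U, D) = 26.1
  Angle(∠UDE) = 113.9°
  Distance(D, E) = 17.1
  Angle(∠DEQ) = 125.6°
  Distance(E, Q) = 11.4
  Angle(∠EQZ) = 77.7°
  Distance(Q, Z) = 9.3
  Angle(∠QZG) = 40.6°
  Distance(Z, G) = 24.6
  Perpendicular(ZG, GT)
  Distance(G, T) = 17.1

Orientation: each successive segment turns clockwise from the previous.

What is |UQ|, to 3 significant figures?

37.3

U is at the origin; UD runs at 49.4° with length 26.1, so D = (17.0, 19.8). ∠UDE = 113.9° gives DE at -16.7° from the x-axis; with |DE| = 17.1, E = (33.4, 14.9). ∠DEQ = 125.6° gives EQ at -71.1° from the x-axis; with |EQ| = 11.4, Q = (37.1, 4.12). Then |UQ| = |Q − U| = 37.3.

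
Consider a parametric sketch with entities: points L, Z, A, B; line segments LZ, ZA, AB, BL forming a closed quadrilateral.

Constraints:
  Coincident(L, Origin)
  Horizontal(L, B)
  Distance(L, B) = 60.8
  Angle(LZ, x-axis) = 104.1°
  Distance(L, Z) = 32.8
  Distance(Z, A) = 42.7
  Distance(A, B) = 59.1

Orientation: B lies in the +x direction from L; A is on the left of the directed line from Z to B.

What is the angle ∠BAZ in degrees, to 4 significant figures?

94.86°

Checks: LZ at 104.1° ✓; |ZA| = 42.70 ✓; |AB| = 59.10 ✓.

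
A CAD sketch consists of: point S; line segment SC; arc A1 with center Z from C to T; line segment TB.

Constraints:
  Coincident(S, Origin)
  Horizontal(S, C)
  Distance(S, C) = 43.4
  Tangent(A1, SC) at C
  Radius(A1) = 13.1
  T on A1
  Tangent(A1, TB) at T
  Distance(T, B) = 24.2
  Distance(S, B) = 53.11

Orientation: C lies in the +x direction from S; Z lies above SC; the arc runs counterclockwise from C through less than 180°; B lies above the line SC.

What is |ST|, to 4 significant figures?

57.21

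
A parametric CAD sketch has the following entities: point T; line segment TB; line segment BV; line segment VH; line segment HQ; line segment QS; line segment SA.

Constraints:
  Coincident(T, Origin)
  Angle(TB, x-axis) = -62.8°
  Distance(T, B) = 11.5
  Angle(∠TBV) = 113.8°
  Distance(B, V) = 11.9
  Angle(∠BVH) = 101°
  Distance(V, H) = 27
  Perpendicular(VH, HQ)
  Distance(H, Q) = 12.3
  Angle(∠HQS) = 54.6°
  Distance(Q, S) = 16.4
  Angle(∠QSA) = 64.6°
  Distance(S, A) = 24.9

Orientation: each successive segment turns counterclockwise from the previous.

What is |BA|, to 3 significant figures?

43.1

T is at the origin; TB runs at -62.8° with length 11.5, so B = (5.26, -10.2). ∠TBV = 113.8° gives BV at 3.40° from the x-axis; with |BV| = 11.9, V = (17.1, -9.52). ∠BVH = 101.0° gives VH at 82.4° from the x-axis; with |VH| = 27.0, H = (20.7, 17.2). The perpendicularity gives HQ at right angles to VH, so HQ runs at 172°; with |HQ| = 12.3, Q = (8.51, 18.9). ∠HQS = 54.6° gives QS at -62.2° from the x-axis; with |QS| = 16.4, S = (16.2, 4.36). ∠QSA = 64.6° gives SA at 53.2° from the x-axis; with |SA| = 24.9, A = (31.1, 24.3). Then |BA| = |A − B| = 43.1.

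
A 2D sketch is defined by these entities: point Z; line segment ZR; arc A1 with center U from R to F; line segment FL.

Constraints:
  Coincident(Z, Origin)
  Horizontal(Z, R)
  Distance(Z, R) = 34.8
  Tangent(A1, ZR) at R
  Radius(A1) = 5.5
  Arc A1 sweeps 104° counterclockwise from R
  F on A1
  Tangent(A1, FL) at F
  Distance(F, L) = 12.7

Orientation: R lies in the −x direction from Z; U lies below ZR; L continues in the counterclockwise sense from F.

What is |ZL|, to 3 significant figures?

41.7

Z is at the origin; Z and R share the same y with |ZR| = 34.8 and R on the −x side, so R = (-34.8, 0.00). The tangent condition forces UR to be normal to ZR, so U = R + (0, -5.5) = (-34.8, -5.50). On A1, R sits at bearing 90° from U; a 104° counterclockwise sweep puts F at bearing 194°, so F = U + 5.5·(cos 194°, sin 194°) = (-40.1, -6.83). Tangency of A1 to FL means the radius UF is perpendicular to FL, so FL runs along (−sin 194°, cos 194°); with |FL| = 12.7, L = (-37.1, -19.2). Then |ZL| = |L − Z| = 41.7.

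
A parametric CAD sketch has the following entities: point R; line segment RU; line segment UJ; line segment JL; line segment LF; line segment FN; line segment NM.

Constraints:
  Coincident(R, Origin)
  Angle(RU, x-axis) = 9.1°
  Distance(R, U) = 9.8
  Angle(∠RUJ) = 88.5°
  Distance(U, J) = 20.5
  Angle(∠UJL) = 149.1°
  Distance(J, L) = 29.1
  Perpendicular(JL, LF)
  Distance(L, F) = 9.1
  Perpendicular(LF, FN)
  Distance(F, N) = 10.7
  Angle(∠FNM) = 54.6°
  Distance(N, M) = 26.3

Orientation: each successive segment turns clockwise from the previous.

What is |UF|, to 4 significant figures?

46.71

∠UJL = 149.1° gives JL at -113.3° from the x-axis; with |JL| = 29.1, L = (0.8775, -45.50). JL is perpendicular to LF, so LF runs at 156.7°; with |LF| = 9.1, F = (-7.480, -41.90). Then |UF| = |F − U| = 46.71.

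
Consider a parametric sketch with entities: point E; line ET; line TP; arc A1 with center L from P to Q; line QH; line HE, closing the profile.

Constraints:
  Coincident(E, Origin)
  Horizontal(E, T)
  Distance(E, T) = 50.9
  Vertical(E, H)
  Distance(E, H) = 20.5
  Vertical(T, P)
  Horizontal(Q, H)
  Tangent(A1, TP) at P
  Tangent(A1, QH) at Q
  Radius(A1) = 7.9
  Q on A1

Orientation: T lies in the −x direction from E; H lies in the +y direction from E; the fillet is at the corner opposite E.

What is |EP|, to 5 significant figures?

52.436

E is at the origin; ET is horizontal with |ET| = 50.9 and T on the −x side, so T = (-50.900, 0.0000). EH is vertical with |EH| = 20.5 and H on the +y side, so H = (0.0000, 20.500). The virtual corner opposite E is at (-50.900, 20.500). The tangent condition forces LP to be normal to TP and the tangent condition forces LQ to be normal to QH, with radius 7.9, so the center L sits 7.9 in from both sides at L = (-43.000, 12.600). That places the tangent points at P = (-50.900, 12.600) on TP and Q = (-43.000, 20.500) on QH. Then |EP| = |P − E| = 52.436.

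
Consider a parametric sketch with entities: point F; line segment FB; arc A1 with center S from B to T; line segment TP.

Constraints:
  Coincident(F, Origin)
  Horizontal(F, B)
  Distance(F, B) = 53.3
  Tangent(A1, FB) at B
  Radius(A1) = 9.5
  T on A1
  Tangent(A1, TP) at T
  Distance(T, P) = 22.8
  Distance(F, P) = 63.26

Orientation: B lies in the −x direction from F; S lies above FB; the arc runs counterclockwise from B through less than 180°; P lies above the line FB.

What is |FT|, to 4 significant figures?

46.41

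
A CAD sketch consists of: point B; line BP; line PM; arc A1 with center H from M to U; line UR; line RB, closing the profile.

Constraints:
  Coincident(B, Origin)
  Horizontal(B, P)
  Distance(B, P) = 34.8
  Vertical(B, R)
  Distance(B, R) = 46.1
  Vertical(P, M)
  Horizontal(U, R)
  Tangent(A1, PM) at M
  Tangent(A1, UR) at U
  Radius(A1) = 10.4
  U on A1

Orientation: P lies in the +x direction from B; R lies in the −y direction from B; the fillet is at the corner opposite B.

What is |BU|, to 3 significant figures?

52.2

The virtual corner opposite B is at (34.8, -46.1). Tangency of A1 to PM means the radius HM is perpendicular to PM and the tangent condition forces HU to be normal to UR, with radius 10.4, so the center H sits 10.4 in from both sides at H = (24.4, -35.7). That places the tangent points at M = (34.8, -35.7) on PM and U = (24.4, -46.1) on UR. Then |BU| = |U − B| = 52.2.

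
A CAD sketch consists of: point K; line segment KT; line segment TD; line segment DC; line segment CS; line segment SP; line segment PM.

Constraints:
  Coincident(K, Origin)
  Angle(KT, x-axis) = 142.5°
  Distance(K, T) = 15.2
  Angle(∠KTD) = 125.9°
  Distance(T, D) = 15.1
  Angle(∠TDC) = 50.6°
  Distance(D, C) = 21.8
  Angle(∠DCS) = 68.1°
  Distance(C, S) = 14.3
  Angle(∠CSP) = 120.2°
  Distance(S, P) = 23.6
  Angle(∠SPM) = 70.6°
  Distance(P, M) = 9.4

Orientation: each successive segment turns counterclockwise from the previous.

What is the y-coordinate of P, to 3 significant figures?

22.6

K is at the origin; KT runs at 142.5° with length 15.2, so T = (-12.1, 9.25). ∠KTD = 125.9° gives TD at -163° from the x-axis; with |TD| = 15.1, D = (-26.5, 4.94). ∠TDC = 50.6° gives DC at -34.0° from the x-axis; with |DC| = 21.8, C = (-8.46, -7.25). ∠DCS = 68.1° gives CS at 77.9° from the x-axis; with |CS| = 14.3, S = (-5.46, 6.73). ∠CSP = 120.2° gives SP at 138° from the x-axis; with |SP| = 23.6, P = (-22.9, 22.6). So P.y = 22.6.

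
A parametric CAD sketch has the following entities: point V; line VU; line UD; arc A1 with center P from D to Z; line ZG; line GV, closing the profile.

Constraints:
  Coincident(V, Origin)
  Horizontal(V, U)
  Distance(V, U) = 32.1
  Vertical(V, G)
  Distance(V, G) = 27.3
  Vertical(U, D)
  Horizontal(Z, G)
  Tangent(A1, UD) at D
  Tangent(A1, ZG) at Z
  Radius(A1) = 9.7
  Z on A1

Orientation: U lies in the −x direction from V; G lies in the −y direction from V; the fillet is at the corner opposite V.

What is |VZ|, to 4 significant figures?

35.31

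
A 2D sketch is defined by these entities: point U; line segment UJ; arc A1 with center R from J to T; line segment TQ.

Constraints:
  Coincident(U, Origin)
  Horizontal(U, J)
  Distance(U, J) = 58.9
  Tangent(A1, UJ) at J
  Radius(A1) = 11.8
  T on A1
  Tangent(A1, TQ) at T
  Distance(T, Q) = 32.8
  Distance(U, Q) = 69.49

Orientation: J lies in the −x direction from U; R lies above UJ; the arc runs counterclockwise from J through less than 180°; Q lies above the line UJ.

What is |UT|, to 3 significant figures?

49.1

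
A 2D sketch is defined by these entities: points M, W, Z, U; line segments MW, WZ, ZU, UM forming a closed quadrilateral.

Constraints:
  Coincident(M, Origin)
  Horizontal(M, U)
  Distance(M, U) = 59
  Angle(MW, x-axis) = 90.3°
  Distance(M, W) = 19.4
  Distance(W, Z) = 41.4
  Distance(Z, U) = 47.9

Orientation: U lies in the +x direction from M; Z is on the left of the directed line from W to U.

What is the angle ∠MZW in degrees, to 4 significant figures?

17.70°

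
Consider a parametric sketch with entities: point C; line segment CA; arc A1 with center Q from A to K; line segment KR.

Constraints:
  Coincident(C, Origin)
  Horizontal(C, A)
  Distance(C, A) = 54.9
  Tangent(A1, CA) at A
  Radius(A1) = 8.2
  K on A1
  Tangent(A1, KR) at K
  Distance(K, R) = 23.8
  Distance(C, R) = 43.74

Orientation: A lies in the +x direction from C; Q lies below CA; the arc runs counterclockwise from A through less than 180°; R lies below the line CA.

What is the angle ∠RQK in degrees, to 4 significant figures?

70.99°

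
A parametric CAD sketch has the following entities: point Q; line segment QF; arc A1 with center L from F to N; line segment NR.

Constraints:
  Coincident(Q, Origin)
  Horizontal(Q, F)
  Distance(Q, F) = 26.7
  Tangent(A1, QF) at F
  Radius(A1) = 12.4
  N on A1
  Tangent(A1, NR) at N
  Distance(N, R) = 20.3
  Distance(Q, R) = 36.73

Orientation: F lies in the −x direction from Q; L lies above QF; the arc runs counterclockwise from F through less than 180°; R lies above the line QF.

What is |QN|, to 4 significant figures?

19.39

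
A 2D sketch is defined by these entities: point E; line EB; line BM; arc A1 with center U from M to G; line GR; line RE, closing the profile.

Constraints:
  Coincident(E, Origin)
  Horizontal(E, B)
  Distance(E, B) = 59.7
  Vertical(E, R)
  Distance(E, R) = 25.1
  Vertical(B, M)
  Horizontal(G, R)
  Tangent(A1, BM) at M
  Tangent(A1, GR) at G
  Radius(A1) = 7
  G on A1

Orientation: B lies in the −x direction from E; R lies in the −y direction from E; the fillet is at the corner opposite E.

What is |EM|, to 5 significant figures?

62.383

The virtual corner opposite E is at (-59.700, -25.100). Tangency of A1 to BM means the radius UM is perpendicular to BM and the tangent condition forces UG to be normal to GR, with radius 7.0, so the center U sits 7.0 in from both sides at U = (-52.700, -18.100). That places the tangent points at M = (-59.700, -18.100) on BM and G = (-52.700, -25.100) on GR. Then |EM| = |M − E| = 62.383.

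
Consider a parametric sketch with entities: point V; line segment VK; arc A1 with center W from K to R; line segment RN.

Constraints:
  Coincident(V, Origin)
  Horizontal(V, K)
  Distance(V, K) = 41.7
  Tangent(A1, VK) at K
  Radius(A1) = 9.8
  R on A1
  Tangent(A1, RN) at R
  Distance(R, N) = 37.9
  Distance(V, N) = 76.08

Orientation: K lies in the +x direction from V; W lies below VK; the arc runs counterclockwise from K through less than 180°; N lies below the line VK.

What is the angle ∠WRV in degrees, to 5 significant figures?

106.64°

V is at the origin; V and K share the same y with |VK| = 41.7 and K on the +x side, so K = (41.700, 0.0000). The tangent condition forces WK to be normal to VK, so W = K + (0, -9.8) = (41.700, -9.8000). Since WR ⟂ RN (tangency), |WN| = √(9.8² + 37.9²) = 39.147 regardless of where R sits on A1. So N lies on both circle(V, 76.08) and circle(W, 39.147); the below-VK intersection is N = (63.009, -42.639). R is the foot of the tangent from N: R = (35.076, -17.023).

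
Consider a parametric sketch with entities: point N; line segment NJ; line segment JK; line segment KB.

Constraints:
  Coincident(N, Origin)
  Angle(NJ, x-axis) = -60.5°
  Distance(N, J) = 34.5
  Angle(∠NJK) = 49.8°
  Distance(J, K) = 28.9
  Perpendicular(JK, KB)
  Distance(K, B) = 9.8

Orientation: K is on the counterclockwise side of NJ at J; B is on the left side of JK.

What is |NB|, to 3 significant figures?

17.8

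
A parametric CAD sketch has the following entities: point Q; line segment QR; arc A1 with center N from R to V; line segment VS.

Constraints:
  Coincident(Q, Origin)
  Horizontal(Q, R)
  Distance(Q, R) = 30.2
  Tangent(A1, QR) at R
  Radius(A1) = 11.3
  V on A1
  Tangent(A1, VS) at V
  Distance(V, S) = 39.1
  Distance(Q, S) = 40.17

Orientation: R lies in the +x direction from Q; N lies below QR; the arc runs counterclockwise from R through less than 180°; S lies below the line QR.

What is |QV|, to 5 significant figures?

21.124

Q is at the origin; QR is horizontal with |QR| = 30.2 and R on the +x side, so R = (30.200, 0.0000). The tangent condition forces NR to be normal to QR, so N = R + (0, -11.3) = (30.200, -11.300). Since NV ⟂ VS (tangency), |NS| = √(11.3² + 39.1²) = 40.700 regardless of where V sits on A1. So S lies on both circle(Q, 40.17) and circle(N, 40.700); the below-QR intersection is S = (1.4841, -40.143). V is the foot of the tangent from S: V = (20.293, -5.8640).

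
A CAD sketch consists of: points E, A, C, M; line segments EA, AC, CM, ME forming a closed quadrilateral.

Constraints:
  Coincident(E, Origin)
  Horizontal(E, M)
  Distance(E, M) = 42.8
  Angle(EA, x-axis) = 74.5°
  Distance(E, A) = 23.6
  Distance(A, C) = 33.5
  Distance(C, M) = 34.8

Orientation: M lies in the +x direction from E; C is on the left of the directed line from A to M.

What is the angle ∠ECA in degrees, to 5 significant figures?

21.986°

E is at the origin; EM is horizontal with |EM| = 42.8 and M in +x, so M = (42.8, 0). EA runs at 74.5° with |EA| = 23.6, so A = (6.3068, 22.742). C is determined by |AC| = 33.5 and |CM| = 34.8 together: it lies at the intersection of circle(A, 33.5) and circle(M, 34.8). With |AM| = 42.999, the foot of the radical line on AM is 20.467 from A and the perpendicular offset is √(33.5² − 20.467²) = 26.521. Taking the left-of-AM solution: C = (37.704, 34.425).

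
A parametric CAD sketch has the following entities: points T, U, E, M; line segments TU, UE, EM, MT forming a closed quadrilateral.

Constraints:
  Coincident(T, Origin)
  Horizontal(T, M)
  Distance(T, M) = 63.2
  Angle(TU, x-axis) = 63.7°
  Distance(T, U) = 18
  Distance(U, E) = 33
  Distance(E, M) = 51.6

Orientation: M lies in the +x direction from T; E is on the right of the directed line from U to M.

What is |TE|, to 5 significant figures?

21.611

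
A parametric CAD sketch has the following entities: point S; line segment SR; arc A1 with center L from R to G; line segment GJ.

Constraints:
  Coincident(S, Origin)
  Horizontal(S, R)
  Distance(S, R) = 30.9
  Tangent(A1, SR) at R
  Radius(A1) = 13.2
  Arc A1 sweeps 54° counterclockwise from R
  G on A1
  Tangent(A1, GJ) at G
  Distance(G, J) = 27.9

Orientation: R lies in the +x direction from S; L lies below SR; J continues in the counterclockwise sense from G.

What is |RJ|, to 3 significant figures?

39.0

On A1, R sits at bearing 90° from L; a 54° counterclockwise sweep puts G at bearing 144°, so G = L + 13.2·(cos 144°, sin 144°) = (20.2, -5.44). A1 meets GJ tangentially, so LG is at right angles to GJ, so GJ runs along (−sin 144°, cos 144°); with |GJ| = 27.9, J = (3.82, -28.0). Then |RJ| = |J − R| = 39.0.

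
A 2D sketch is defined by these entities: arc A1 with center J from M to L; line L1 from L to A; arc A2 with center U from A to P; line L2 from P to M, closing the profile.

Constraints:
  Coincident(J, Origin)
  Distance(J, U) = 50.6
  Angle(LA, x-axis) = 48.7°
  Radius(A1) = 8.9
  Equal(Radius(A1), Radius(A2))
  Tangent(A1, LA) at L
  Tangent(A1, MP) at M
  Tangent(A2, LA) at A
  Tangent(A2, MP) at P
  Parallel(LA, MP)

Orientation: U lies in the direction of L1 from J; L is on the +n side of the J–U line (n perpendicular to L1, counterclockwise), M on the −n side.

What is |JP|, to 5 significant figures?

51.377

Tangency of A1 to both parallel lines with radius 8.9 puts L and M at J ± 8.9·n: L = (-6.6863, 5.8740), M = (6.6863, -5.8740). Equal radii place A and P the same way about U: A = U + 8.9·n = (26.710, 43.888), P = U − 8.9·n = (40.082, 32.140). Then |JP| = |P − J| = 51.377.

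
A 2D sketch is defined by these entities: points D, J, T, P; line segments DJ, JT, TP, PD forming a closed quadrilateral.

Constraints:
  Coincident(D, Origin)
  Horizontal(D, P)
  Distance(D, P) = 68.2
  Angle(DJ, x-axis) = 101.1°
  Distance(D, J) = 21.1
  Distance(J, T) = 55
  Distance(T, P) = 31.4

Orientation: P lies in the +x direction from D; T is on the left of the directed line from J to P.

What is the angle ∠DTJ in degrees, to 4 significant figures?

21.63°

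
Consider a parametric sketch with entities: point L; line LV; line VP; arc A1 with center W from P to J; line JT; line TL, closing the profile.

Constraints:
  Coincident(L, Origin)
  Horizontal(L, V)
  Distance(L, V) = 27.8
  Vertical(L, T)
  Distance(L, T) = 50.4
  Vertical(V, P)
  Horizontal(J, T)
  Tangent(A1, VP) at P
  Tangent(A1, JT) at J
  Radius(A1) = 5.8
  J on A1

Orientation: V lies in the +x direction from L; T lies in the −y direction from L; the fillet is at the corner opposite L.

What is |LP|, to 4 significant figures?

52.55

L is at the origin; LV is horizontal with |LV| = 27.8 and V on the +x side, so V = (27.80, 0.000). LT is vertical with |LT| = 50.4 and T on the −y side, so T = (0.000, -50.40). The virtual corner opposite L is at (27.80, -50.40). The tangent condition forces WP to be normal to VP and since A1 is tangent to JT there, WJ ⟂ JT, with radius 5.8, so the center W sits 5.8 in from both sides at W = (22.00, -44.60). That places the tangent points at P = (27.80, -44.60) on VP and J = (22.00, -50.40) on JT. Then |LP| = |P − L| = 52.55.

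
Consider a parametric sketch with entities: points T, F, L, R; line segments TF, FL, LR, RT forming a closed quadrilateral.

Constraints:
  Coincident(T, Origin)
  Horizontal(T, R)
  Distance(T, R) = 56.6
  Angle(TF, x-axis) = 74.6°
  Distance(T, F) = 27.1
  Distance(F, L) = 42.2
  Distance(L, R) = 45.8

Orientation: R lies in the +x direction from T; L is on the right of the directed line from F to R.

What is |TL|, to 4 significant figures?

20.65

T is at the origin; TR is horizontal with |TR| = 56.6 and R in +x, so R = (56.6, 0). TF runs at 74.6° with |TF| = 27.1, so F = (7.197, 26.13). L is determined by |FL| = 42.2 and |LR| = 45.8 together: it lies at the intersection of circle(F, 42.2) and circle(R, 45.8). With |FR| = 55.89, the foot of the radical line on FR is 25.11 from F and the perpendicular offset is √(42.2² − 25.11²) = 33.92. Taking the right-of-FR solution: L = (13.54, -15.59).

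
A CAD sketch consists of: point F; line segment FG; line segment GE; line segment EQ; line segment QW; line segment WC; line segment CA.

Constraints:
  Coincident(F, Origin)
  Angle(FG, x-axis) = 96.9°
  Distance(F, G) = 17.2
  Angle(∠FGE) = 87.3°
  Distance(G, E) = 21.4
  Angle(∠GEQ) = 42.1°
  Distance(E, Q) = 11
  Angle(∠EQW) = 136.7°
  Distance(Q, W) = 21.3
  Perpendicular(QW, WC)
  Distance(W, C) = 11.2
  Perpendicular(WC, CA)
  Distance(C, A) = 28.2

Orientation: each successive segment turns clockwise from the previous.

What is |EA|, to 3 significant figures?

3.82

F is at the origin; FG runs at 96.9° with length 17.2, so G = (-2.07, 17.1). ∠FGE = 87.3° gives GE at 4.20° from the x-axis; with |GE| = 21.4, E = (19.3, 18.6). ∠GEQ = 42.1° gives EQ at -134° from the x-axis; with |EQ| = 11.0, Q = (11.7, 10.7). ∠EQW = 136.7° gives QW at -177° from the x-axis; with |QW| = 21.3, W = (-9.59, 9.58). QW is perpendicular to WC, so WC runs at 93.0°; with |WC| = 11.2, C = (-10.2, 20.8). The perpendicularity gives CA at right angles to WC, so CA runs at 3.00°; with |CA| = 28.2, A = (18.0, 22.2). Then |EA| = |A − E| = 3.82.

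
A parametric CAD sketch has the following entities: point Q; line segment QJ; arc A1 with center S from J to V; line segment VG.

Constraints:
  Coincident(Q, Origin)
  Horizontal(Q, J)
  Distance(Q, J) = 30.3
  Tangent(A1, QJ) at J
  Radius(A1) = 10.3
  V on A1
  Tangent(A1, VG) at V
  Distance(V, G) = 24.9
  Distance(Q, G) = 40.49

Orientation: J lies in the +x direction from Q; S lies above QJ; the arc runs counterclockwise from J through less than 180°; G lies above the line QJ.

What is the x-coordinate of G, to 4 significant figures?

20.01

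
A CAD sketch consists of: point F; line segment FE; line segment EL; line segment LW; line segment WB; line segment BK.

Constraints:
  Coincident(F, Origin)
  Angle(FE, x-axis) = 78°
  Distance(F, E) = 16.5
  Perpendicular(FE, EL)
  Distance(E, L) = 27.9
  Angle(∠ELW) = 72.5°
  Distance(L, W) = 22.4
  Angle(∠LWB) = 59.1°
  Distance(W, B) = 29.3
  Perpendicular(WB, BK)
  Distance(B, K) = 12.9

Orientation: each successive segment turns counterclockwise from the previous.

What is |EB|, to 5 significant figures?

1.7965

∠ELW = 72.5° gives LW at -84.500° from the x-axis; with |LW| = 22.4, W = (-21.713, -0.35670). ∠LWB = 59.1° gives WB at 36.400° from the x-axis; with |WB| = 29.3, B = (1.8706, 17.030). Then |EB| = |B − E| = 1.7965.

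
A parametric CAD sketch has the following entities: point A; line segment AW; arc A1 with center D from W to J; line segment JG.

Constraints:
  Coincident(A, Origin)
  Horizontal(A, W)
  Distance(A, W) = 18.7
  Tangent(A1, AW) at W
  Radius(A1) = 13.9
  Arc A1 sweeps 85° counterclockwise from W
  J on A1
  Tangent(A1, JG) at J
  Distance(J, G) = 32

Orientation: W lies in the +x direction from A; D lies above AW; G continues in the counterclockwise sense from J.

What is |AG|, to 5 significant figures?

56.876

On A1, W sits at bearing -90° from D; an 85° counterclockwise sweep puts J at bearing -5°, so J = D + 13.9·(cos -5°, sin -5°) = (32.547, 12.689). Tangency of A1 to JG means the radius DJ is perpendicular to JG, so JG runs along (−sin -5°, cos -5°); with |JG| = 32.0, G = (35.336, 44.567). Then |AG| = |G − A| = 56.876.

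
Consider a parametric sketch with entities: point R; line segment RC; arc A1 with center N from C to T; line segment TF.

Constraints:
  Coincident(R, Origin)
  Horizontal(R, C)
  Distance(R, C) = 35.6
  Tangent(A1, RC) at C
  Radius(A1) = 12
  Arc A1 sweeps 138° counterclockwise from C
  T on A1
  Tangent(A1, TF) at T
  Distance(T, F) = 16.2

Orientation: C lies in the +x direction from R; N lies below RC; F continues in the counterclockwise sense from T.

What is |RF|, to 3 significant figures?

50.8

R is at the origin; RC is horizontal with |RC| = 35.6 and C on the +x side, so C = (35.6, 0.00). Since A1 is tangent to RC there, NC ⟂ RC, so N = C + (0, -12) = (35.6, -12.0). On A1, C sits at bearing 90° from N; a 138° counterclockwise sweep puts T at bearing 228°, so T = N + 12.0·(cos 228°, sin 228°) = (27.6, -20.9). Since A1 is tangent to TF there, NT ⟂ TF, so TF runs along (−sin 228°, cos 228°); with |TF| = 16.2, F = (39.6, -31.8). Then |RF| = |F − R| = 50.8.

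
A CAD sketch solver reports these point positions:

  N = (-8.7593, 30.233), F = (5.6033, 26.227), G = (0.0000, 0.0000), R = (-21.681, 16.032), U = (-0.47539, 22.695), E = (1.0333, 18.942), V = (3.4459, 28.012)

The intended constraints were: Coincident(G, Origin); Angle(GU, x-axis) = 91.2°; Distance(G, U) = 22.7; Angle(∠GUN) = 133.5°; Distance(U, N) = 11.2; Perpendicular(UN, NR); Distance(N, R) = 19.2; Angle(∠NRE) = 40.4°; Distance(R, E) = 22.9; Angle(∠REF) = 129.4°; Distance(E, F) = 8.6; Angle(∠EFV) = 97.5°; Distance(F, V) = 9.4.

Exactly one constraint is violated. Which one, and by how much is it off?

Distance(F, V) = 9.4 — off by 6.60.

G = (0.00, 0.00) ✓; GU at 91.20° ✓; |GU| = 22.70 ✓; ∠GUN = 133.5° ✓; |UN| = 11.20 ✓; ∠(UN, NR) = 90.00° ✓; |NR| = 19.20 ✓; ∠NRE = 40.40° ✓; |RE| = 22.90 ✓; ∠REF = 129.4° ✓; |EF| = 8.600 ✓; ∠EFV = 97.50° ✓; |FV| = 2.800 ✗.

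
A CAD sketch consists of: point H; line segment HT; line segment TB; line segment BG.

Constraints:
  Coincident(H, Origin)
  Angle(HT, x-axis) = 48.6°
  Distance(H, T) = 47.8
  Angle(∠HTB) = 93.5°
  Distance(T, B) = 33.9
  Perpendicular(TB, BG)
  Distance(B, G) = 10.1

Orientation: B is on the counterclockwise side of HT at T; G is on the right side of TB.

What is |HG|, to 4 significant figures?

68.54

H is at the origin; HT runs at 48.6° with length 47.8, so T = 47.8·(cos 48.6°, sin 48.6°) = (31.61, 35.86). ∠HTB = 93.5°, so TB runs at 48.6° + (180° − 93.5°) = 135.1° from the x-axis; with |TB| = 33.9, B = T + 33.9·(cos 135.1°, sin 135.1°) = (7.598, 59.78). TB is perpendicular to BG; with |BG| = 10.1 on the right of TB, G = B + 10.1·(0.7059, 0.7083) = (14.73, 66.94). Then |HG| = |G − H| = 68.54.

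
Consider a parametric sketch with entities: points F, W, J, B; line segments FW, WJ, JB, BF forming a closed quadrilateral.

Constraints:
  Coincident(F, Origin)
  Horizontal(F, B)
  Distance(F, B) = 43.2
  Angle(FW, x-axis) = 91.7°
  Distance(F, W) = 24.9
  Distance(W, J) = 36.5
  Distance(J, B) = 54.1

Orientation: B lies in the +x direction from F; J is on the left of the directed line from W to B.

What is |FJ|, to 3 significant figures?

56.6

Checks: |WJ| = 36.50 ✓; |JB| = 54.10 ✓.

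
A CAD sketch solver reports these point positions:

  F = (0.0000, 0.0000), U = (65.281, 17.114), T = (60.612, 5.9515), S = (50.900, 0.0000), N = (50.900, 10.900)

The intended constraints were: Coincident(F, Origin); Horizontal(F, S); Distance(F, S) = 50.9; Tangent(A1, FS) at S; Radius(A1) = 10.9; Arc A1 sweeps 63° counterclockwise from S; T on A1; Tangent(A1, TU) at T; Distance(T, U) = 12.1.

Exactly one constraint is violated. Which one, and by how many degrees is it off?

Tangent(A1, TU) at T — off by 4.30°.

F = (0.00, 0.00) ✓; F.y = 0.00, S.y = 0.00 ✓; |FS| = 50.90 ✓; ∠(NS, SF) = 90.00° ✓; |NS| = 10.90 ✓; bearing(N→T) − bearing(N→S) = 63.00° ✓; |NT| = 10.90 ✓; ∠(NT, TU) = 85.70° ✗; |TU| = 12.10 ✓.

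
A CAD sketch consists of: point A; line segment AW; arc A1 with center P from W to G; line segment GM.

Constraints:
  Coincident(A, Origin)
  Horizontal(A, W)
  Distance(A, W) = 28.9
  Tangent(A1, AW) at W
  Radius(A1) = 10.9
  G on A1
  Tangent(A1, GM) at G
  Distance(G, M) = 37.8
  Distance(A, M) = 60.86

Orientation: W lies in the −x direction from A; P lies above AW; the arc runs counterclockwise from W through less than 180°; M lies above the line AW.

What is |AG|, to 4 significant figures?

24.55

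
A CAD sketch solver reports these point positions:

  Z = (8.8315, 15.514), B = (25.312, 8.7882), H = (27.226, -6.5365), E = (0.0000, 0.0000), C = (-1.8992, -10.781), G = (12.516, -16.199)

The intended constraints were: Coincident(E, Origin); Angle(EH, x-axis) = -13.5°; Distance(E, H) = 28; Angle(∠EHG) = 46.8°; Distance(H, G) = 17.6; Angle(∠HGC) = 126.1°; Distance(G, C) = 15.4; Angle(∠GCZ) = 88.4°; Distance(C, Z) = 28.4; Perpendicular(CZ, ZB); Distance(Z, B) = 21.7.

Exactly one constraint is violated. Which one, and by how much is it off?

Distance(Z, B) = 21.7 — off by 3.90.

E = (0.00, 0.00) ✓; EH at -13.50° ✓; |EH| = 28.00 ✓; ∠EHG = 46.80° ✓; |HG| = 17.60 ✓; ∠HGC = 126.1° ✓; |GC| = 15.40 ✓; ∠GCZ = 88.40° ✓; |CZ| = 28.40 ✓; ∠(CZ, ZB) = 90.00° ✓; |ZB| = 17.80 ✗.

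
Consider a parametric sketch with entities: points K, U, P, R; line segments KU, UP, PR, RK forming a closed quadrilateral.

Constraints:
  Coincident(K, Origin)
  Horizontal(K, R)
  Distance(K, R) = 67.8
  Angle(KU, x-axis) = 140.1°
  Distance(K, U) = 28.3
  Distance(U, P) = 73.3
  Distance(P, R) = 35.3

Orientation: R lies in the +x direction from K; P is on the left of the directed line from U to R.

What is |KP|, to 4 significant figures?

59.13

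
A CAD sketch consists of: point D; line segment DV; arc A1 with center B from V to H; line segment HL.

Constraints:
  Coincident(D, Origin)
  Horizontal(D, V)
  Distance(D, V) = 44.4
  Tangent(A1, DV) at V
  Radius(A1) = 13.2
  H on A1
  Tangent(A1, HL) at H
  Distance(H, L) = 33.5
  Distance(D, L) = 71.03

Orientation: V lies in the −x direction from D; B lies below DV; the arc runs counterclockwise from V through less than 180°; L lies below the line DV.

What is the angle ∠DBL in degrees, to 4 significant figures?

118.7°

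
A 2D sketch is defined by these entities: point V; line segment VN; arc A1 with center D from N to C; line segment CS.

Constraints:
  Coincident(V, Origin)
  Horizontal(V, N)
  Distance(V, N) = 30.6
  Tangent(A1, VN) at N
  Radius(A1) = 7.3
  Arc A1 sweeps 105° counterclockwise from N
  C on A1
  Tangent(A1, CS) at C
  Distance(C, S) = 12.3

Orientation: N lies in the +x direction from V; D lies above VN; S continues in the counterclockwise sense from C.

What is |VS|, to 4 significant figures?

40.40

V is at the origin; V and N share the same y with |VN| = 30.6 and N on the +x side, so N = (30.60, 0.000). The tangent condition forces DN to be normal to VN, so D = N + (0, 7.3) = (30.60, 7.300). On A1, N sits at bearing -90° from D; a 105° counterclockwise sweep puts C at bearing 15°, so C = D + 7.3·(cos 15°, sin 15°) = (37.65, 9.189). Since A1 is tangent to CS there, DC ⟂ CS, so CS runs along (−sin 15°, cos 15°); with |CS| = 12.3, S = (34.47, 21.07). Then |VS| = |S − V| = 40.40.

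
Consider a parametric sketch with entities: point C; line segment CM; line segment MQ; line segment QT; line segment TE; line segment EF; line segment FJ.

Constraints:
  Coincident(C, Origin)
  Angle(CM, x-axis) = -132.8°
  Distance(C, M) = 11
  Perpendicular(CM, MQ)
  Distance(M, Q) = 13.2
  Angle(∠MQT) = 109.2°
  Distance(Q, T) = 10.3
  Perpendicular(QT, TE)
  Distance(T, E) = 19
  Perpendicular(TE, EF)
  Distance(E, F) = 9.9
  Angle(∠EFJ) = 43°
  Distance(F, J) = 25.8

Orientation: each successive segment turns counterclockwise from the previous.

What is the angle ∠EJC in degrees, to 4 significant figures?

15.00°

C is at the origin; CM runs at -132.8° with length 11.0, so M = (-7.474, -8.071). CM ⟂ MQ, so MQ runs at -42.80°; with |MQ| = 13.2, Q = (2.211, -17.04). ∠MQT = 109.2° gives QT at 28.00° from the x-axis; with |QT| = 10.3, T = (11.31, -12.20). QT is perpendicular to TE, so TE runs at 118.0°; with |TE| = 19.0, E = (2.386, 4.572). The perpendicularity gives EF at right angles to TE, so EF runs at -152.0°; with |EF| = 9.9, F = (-6.355, -0.07586). ∠EFJ = 43.0° gives FJ at -15.00° from the x-axis; with |FJ| = 25.8, J = (18.57, -6.753). Then cos ∠EJC = JE·JC / (|JE||JC|), giving 15.00°.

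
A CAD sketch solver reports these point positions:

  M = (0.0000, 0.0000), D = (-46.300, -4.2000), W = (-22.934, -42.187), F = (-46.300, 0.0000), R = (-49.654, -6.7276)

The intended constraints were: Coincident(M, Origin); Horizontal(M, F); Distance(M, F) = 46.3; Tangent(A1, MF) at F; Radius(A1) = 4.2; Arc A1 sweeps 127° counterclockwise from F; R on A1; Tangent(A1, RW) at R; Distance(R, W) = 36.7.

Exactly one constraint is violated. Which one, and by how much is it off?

Distance(R, W) = 36.7 — off by 7.70.

M = (0.00, 0.00) ✓; M.y = 0.00, F.y = 0.00 ✓; |MF| = 46.30 ✓; ∠(DF, FM) = 90.00° ✓; |DF| = 4.200 ✓; bearing(D→R) − bearing(D→F) = 127.0° ✓; |DR| = 4.200 ✓; ∠(DR, RW) = 90.00° ✓; |RW| = 44.40 ✗.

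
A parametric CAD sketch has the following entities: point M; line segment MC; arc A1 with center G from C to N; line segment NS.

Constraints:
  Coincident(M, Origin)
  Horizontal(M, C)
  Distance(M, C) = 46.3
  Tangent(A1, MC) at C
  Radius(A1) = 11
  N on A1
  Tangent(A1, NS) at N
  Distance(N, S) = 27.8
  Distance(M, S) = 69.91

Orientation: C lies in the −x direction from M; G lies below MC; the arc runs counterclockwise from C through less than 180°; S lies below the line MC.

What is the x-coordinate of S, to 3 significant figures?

-58.5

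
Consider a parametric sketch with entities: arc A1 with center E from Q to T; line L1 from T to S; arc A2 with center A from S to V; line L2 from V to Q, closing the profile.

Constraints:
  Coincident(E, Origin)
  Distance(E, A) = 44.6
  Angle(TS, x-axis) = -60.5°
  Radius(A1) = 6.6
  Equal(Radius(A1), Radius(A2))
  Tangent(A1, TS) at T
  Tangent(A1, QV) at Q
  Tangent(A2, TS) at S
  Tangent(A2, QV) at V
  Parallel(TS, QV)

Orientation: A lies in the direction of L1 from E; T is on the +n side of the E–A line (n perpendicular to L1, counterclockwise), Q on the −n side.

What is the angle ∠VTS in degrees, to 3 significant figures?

16.5°

Tangency of A1 to both parallel lines with radius 6.6 puts T and Q at E ± 6.6·n: T = (5.74, 3.25), Q = (-5.74, -3.25). Equal radii place S and V the same way about A: S = A + 6.6·n = (27.7, -35.6), V = A − 6.6·n = (16.2, -42.1). Then cos ∠VTS = TV·TS / (|TV||TS|), giving 16.5°.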